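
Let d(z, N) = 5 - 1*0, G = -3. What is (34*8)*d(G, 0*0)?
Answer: 1360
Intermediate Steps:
d(z, N) = 5 (d(z, N) = 5 + 0 = 5)
(34*8)*d(G, 0*0) = (34*8)*5 = 272*5 = 1360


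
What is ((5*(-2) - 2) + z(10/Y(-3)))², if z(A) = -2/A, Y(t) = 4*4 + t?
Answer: 5329/25 ≈ 213.16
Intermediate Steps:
Y(t) = 16 + t
((5*(-2) - 2) + z(10/Y(-3)))² = ((5*(-2) - 2) - 2/(10/(16 - 3)))² = ((-10 - 2) - 2/(10/13))² = (-12 - 2/(10*(1/13)))² = (-12 - 2/10/13)² = (-12 - 2*13/10)² = (-12 - 13/5)² = (-73/5)² = 5329/25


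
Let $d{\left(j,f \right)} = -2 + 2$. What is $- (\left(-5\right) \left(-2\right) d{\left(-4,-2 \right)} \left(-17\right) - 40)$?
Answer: $40$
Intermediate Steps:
$d{\left(j,f \right)} = 0$
$- (\left(-5\right) \left(-2\right) d{\left(-4,-2 \right)} \left(-17\right) - 40) = - (\left(-5\right) \left(-2\right) 0 \left(-17\right) - 40) = - (10 \cdot 0 \left(-17\right) - 40) = - (0 \left(-17\right) - 40) = - (0 - 40) = \left(-1\right) \left(-40\right) = 40$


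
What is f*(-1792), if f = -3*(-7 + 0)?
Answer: -37632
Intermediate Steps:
f = 21 (f = -3*(-7) = 21)
f*(-1792) = 21*(-1792) = -37632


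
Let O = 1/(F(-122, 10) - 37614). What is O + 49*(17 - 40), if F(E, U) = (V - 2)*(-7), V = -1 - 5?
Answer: -42327867/37558 ≈ -1127.0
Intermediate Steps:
V = -6
F(E, U) = 56 (F(E, U) = (-6 - 2)*(-7) = -8*(-7) = 56)
O = -1/37558 (O = 1/(56 - 37614) = 1/(-37558) = -1/37558 ≈ -2.6625e-5)
O + 49*(17 - 40) = -1/37558 + 49*(17 - 40) = -1/37558 + 49*(-23) = -1/37558 - 1127 = -42327867/37558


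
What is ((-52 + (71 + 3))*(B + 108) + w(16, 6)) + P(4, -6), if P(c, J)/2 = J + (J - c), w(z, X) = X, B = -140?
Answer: -730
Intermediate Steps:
P(c, J) = -2*c + 4*J (P(c, J) = 2*(J + (J - c)) = 2*(-c + 2*J) = -2*c + 4*J)
((-52 + (71 + 3))*(B + 108) + w(16, 6)) + P(4, -6) = ((-52 + (71 + 3))*(-140 + 108) + 6) + (-2*4 + 4*(-6)) = ((-52 + 74)*(-32) + 6) + (-8 - 24) = (22*(-32) + 6) - 32 = (-704 + 6) - 32 = -698 - 32 = -730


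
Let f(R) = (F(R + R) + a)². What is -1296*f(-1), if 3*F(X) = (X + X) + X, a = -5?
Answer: -63504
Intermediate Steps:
F(X) = X (F(X) = ((X + X) + X)/3 = (2*X + X)/3 = (3*X)/3 = X)
f(R) = (-5 + 2*R)² (f(R) = ((R + R) - 5)² = (2*R - 5)² = (-5 + 2*R)²)
-1296*f(-1) = -1296*(-5 + 2*(-1))² = -1296*(-5 - 2)² = -1296*(-7)² = -1296*49 = -63504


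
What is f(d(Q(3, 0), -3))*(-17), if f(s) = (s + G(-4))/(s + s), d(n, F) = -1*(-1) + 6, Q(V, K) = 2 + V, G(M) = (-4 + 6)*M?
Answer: 17/14 ≈ 1.2143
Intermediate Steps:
G(M) = 2*M
d(n, F) = 7 (d(n, F) = 1 + 6 = 7)
f(s) = (-8 + s)/(2*s) (f(s) = (s + 2*(-4))/(s + s) = (s - 8)/((2*s)) = (-8 + s)*(1/(2*s)) = (-8 + s)/(2*s))
f(d(Q(3, 0), -3))*(-17) = ((½)*(-8 + 7)/7)*(-17) = ((½)*(⅐)*(-1))*(-17) = -1/14*(-17) = 17/14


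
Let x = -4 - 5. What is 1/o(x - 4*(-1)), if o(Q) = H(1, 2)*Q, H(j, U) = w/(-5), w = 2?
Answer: ½ ≈ 0.50000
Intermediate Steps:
H(j, U) = -⅖ (H(j, U) = 2/(-5) = 2*(-⅕) = -⅖)
x = -9
o(Q) = -2*Q/5
1/o(x - 4*(-1)) = 1/(-2*(-9 - 4*(-1))/5) = 1/(-2*(-9 + 4)/5) = 1/(-⅖*(-5)) = 1/2 = ½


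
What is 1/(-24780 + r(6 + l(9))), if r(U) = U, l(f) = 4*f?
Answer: -1/24738 ≈ -4.0424e-5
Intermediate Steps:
1/(-24780 + r(6 + l(9))) = 1/(-24780 + (6 + 4*9)) = 1/(-24780 + (6 + 36)) = 1/(-24780 + 42) = 1/(-24738) = -1/24738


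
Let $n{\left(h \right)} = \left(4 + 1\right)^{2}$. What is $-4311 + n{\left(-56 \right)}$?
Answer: $-4286$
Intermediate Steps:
$n{\left(h \right)} = 25$ ($n{\left(h \right)} = 5^{2} = 25$)
$-4311 + n{\left(-56 \right)} = -4311 + 25 = -4286$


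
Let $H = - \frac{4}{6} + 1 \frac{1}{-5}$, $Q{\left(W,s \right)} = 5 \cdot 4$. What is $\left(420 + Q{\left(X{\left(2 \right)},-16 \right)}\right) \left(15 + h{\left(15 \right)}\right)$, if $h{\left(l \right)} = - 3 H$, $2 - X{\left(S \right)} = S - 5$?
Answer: $7744$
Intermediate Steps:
$X{\left(S \right)} = 7 - S$ ($X{\left(S \right)} = 2 - \left(S - 5\right) = 2 - \left(-5 + S\right) = 7 - S$)
$Q{\left(W,s \right)} = 20$
$H = - \frac{13}{15}$ ($H = \left(-4\right) \frac{1}{6} + 1 \left(- \frac{1}{5}\right) = - \frac{2}{3} - \frac{1}{5} = - \frac{13}{15} \approx -0.86667$)
$h{\left(l \right)} = \frac{13}{5}$ ($h{\left(l \right)} = \left(-3\right) \left(- \frac{13}{15}\right) = \frac{13}{5}$)
$\left(420 + Q{\left(X{\left(2 \right)},-16 \right)}\right) \left(15 + h{\left(15 \right)}\right) = \left(420 + 20\right) \left(15 + \frac{13}{5}\right) = 440 \cdot \frac{88}{5} = 7744$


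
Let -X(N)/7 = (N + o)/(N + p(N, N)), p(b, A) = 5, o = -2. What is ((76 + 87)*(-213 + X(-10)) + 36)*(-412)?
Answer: 77088084/5 ≈ 1.5418e+7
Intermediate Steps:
X(N) = -7*(-2 + N)/(5 + N) (X(N) = -7*(N - 2)/(N + 5) = -7*(-2 + N)/(5 + N))
((76 + 87)*(-213 + X(-10)) + 36)*(-412) = ((76 + 87)*(-213 + 7*(2 - 1*(-10))/(5 - 10)) + 36)*(-412) = (163*(-213 + 7*(2 + 10)/(-5)) + 36)*(-412) = (163*(-213 + 7*(-⅕)*12) + 36)*(-412) = (163*(-213 - 84/5) + 36)*(-412) = (163*(-1149/5) + 36)*(-412) = (-187287/5 + 36)*(-412) = -187107/5*(-412) = 77088084/5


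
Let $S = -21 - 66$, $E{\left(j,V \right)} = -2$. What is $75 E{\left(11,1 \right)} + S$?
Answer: $-237$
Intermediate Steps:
$S = -87$
$75 E{\left(11,1 \right)} + S = 75 \left(-2\right) - 87 = -150 - 87 = -237$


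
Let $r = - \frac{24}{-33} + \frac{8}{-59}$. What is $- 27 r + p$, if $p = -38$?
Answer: $- \frac{35030}{649} \approx -53.975$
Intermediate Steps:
$r = \frac{384}{649}$ ($r = \left(-24\right) \left(- \frac{1}{33}\right) + 8 \left(- \frac{1}{59}\right) = \frac{8}{11} - \frac{8}{59} = \frac{384}{649} \approx 0.59168$)
$- 27 r + p = \left(-27\right) \frac{384}{649} - 38 = - \frac{10368}{649} - 38 = - \frac{35030}{649}$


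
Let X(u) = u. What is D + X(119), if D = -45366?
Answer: -45247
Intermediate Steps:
D + X(119) = -45366 + 119 = -45247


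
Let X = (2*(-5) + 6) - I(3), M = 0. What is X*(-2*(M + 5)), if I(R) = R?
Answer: 70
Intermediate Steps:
X = -7 (X = (2*(-5) + 6) - 1*3 = (-10 + 6) - 3 = -4 - 3 = -7)
X*(-2*(M + 5)) = -(-14)*(0 + 5) = -(-14)*5 = -7*(-10) = 70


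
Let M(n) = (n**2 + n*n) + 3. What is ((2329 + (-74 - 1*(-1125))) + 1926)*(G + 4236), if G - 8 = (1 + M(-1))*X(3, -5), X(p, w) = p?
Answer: 22614172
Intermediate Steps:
M(n) = 3 + 2*n**2 (M(n) = (n**2 + n**2) + 3 = 2*n**2 + 3 = 3 + 2*n**2)
G = 26 (G = 8 + (1 + (3 + 2*(-1)**2))*3 = 8 + (1 + (3 + 2*1))*3 = 8 + (1 + (3 + 2))*3 = 8 + (1 + 5)*3 = 8 + 6*3 = 8 + 18 = 26)
((2329 + (-74 - 1*(-1125))) + 1926)*(G + 4236) = ((2329 + (-74 - 1*(-1125))) + 1926)*(26 + 4236) = ((2329 + (-74 + 1125)) + 1926)*4262 = ((2329 + 1051) + 1926)*4262 = (3380 + 1926)*4262 = 5306*4262 = 22614172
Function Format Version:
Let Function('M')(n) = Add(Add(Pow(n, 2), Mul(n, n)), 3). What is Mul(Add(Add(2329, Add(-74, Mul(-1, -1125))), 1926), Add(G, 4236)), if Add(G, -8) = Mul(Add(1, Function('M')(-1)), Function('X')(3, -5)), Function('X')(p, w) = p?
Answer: 22614172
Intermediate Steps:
Function('M')(n) = Add(3, Mul(2, Pow(n, 2))) (Function('M')(n) = Add(Add(Pow(n, 2), Pow(n, 2)), 3) = Add(Mul(2, Pow(n, 2)), 3) = Add(3, Mul(2, Pow(n, 2))))
G = 26 (G = Add(8, Mul(Add(1, Add(3, Mul(2, Pow(-1, 2)))), 3)) = Add(8, Mul(Add(1, Add(3, Mul(2, 1))), 3)) = Add(8, Mul(Add(1, Add(3, 2)), 3)) = Add(8, Mul(Add(1, 5), 3)) = Add(8, Mul(6, 3)) = Add(8, 18) = 26)
Mul(Add(Add(2329, Add(-74, Mul(-1, -1125))), 1926), Add(G, 4236)) = Mul(Add(Add(2329, Add(-74, Mul(-1, -1125))), 1926), Add(26, 4236)) = Mul(Add(Add(2329, Add(-74, 1125)), 1926), 4262) = Mul(Add(Add(2329, 1051), 1926), 4262) = Mul(Add(3380, 1926), 4262) = Mul(5306, 4262) = 22614172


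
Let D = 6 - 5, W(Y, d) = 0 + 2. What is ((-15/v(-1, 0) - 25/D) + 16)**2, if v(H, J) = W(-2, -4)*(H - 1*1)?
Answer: 441/16 ≈ 27.563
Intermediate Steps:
W(Y, d) = 2
D = 1
v(H, J) = -2 + 2*H (v(H, J) = 2*(H - 1*1) = 2*(H - 1) = 2*(-1 + H) = -2 + 2*H)
((-15/v(-1, 0) - 25/D) + 16)**2 = ((-15/(-2 + 2*(-1)) - 25/1) + 16)**2 = ((-15/(-2 - 2) - 25*1) + 16)**2 = ((-15/(-4) - 25) + 16)**2 = ((-15*(-1/4) - 25) + 16)**2 = ((15/4 - 25) + 16)**2 = (-85/4 + 16)**2 = (-21/4)**2 = 441/16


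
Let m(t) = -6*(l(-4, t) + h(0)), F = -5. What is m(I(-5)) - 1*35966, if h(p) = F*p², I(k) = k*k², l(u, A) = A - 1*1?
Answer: -35210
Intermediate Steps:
l(u, A) = -1 + A (l(u, A) = A - 1 = -1 + A)
I(k) = k³
h(p) = -5*p²
m(t) = 6 - 6*t (m(t) = -6*((-1 + t) - 5*0²) = -6*((-1 + t) - 5*0) = -6*((-1 + t) + 0) = -6*(-1 + t) = 6 - 6*t)
m(I(-5)) - 1*35966 = (6 - 6*(-5)³) - 1*35966 = (6 - 6*(-125)) - 35966 = (6 + 750) - 35966 = 756 - 35966 = -35210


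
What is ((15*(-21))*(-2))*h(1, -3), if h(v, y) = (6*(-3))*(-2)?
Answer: 22680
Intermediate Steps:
h(v, y) = 36 (h(v, y) = -18*(-2) = 36)
((15*(-21))*(-2))*h(1, -3) = ((15*(-21))*(-2))*36 = -315*(-2)*36 = 630*36 = 22680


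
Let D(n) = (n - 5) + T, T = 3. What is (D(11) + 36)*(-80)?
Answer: -3600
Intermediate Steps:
D(n) = -2 + n (D(n) = (n - 5) + 3 = (-5 + n) + 3 = -2 + n)
(D(11) + 36)*(-80) = ((-2 + 11) + 36)*(-80) = (9 + 36)*(-80) = 45*(-80) = -3600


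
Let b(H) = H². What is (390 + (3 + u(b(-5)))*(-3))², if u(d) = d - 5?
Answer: 103041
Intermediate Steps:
u(d) = -5 + d
(390 + (3 + u(b(-5)))*(-3))² = (390 + (3 + (-5 + (-5)²))*(-3))² = (390 + (3 + (-5 + 25))*(-3))² = (390 + (3 + 20)*(-3))² = (390 + 23*(-3))² = (390 - 69)² = 321² = 103041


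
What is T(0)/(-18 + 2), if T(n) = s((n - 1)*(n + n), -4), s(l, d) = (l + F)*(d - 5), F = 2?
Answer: 9/8 ≈ 1.1250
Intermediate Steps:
s(l, d) = (-5 + d)*(2 + l) (s(l, d) = (l + 2)*(d - 5) = (2 + l)*(-5 + d) = (-5 + d)*(2 + l))
T(n) = -18 - 18*n*(-1 + n) (T(n) = -10 - 5*(n - 1)*(n + n) + 2*(-4) - 4*(n - 1)*(n + n) = -10 - 5*(-1 + n)*2*n - 8 - 4*(-1 + n)*2*n = -10 - 10*n*(-1 + n) - 8 - 8*n*(-1 + n) = -18 - 18*n*(-1 + n))
T(0)/(-18 + 2) = (-18 - 18*0² + 18*0)/(-18 + 2) = (-18 - 18*0 + 0)/(-16) = -(-18 + 0 + 0)/16 = -1/16*(-18) = 9/8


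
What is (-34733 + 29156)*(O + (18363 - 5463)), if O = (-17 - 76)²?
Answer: -120178773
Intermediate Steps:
O = 8649 (O = (-93)² = 8649)
(-34733 + 29156)*(O + (18363 - 5463)) = (-34733 + 29156)*(8649 + (18363 - 5463)) = -5577*(8649 + 12900) = -5577*21549 = -120178773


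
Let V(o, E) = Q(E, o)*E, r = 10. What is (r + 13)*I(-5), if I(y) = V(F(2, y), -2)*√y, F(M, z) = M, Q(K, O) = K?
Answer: 92*I*√5 ≈ 205.72*I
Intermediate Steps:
V(o, E) = E² (V(o, E) = E*E = E²)
I(y) = 4*√y (I(y) = (-2)²*√y = 4*√y)
(r + 13)*I(-5) = (10 + 13)*(4*√(-5)) = 23*(4*(I*√5)) = 23*(4*I*√5) = 92*I*√5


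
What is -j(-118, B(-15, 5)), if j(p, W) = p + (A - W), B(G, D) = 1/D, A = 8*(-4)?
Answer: 751/5 ≈ 150.20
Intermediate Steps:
A = -32
j(p, W) = -32 + p - W (j(p, W) = p + (-32 - W) = -32 + p - W)
-j(-118, B(-15, 5)) = -(-32 - 118 - 1/5) = -(-32 - 118 - 1*⅕) = -(-32 - 118 - ⅕) = -1*(-751/5) = 751/5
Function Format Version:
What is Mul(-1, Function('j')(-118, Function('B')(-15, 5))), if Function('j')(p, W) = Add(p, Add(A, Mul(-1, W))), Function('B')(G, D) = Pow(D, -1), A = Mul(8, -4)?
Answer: Rational(751, 5) ≈ 150.20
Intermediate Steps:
A = -32
Function('j')(p, W) = Add(-32, p, Mul(-1, W)) (Function('j')(p, W) = Add(p, Add(-32, Mul(-1, W))) = Add(-32, p, Mul(-1, W)))
Mul(-1, Function('j')(-118, Function('B')(-15, 5))) = Mul(-1, Add(-32, -118, Mul(-1, Pow(5, -1)))) = Mul(-1, Add(-32, -118, Mul(-1, Rational(1, 5)))) = Mul(-1, Add(-32, -118, Rational(-1, 5))) = Mul(-1, Rational(-751, 5)) = Rational(751, 5)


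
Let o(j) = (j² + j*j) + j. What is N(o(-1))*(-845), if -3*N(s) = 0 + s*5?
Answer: 4225/3 ≈ 1408.3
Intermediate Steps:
o(j) = j + 2*j² (o(j) = (j² + j²) + j = 2*j² + j = j + 2*j²)
N(s) = -5*s/3 (N(s) = -(0 + s*5)/3 = -(0 + 5*s)/3 = -5*s/3)
N(o(-1))*(-845) = -(-5)*(1 + 2*(-1))/3*(-845) = -(-5)*(1 - 2)/3*(-845) = -(-5)*(-1)/3*(-845) = -5/3*1*(-845) = -5/3*(-845) = 4225/3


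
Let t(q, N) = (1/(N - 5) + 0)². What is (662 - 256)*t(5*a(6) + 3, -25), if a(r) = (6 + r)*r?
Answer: 203/450 ≈ 0.45111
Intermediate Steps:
a(r) = r*(6 + r)
t(q, N) = (-5 + N)⁻² (t(q, N) = (1/(-5 + N) + 0)² = (1/(-5 + N))² = (-5 + N)⁻²)
(662 - 256)*t(5*a(6) + 3, -25) = (662 - 256)/(-5 - 25)² = 406/(-30)² = 406*(1/900) = 203/450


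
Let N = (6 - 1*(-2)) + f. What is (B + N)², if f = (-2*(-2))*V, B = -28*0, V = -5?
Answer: 144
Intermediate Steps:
B = 0
f = -20 (f = -2*(-2)*(-5) = 4*(-5) = -20)
N = -12 (N = (6 - 1*(-2)) - 20 = (6 + 2) - 20 = 8 - 20 = -12)
(B + N)² = (0 - 12)² = (-12)² = 144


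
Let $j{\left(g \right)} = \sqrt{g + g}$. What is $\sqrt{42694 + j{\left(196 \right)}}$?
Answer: $\sqrt{42694 + 14 \sqrt{2}} \approx 206.67$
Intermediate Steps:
$j{\left(g \right)} = \sqrt{2} \sqrt{g}$ ($j{\left(g \right)} = \sqrt{2 g} = \sqrt{2} \sqrt{g}$)
$\sqrt{42694 + j{\left(196 \right)}} = \sqrt{42694 + \sqrt{2} \sqrt{196}} = \sqrt{42694 + \sqrt{2} \cdot 14} = \sqrt{42694 + 14 \sqrt{2}}$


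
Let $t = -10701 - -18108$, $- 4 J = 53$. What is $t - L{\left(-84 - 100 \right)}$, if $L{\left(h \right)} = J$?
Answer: $\frac{29681}{4} \approx 7420.3$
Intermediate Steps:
$J = - \frac{53}{4}$ ($J = \left(- \frac{1}{4}\right) 53 = - \frac{53}{4} \approx -13.25$)
$t = 7407$ ($t = -10701 + 18108 = 7407$)
$L{\left(h \right)} = - \frac{53}{4}$
$t - L{\left(-84 - 100 \right)} = 7407 - - \frac{53}{4} = 7407 + \frac{53}{4} = \frac{29681}{4}$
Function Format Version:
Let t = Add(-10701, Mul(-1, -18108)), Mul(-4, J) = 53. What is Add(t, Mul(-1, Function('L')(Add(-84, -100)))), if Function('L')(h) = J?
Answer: Rational(29681, 4) ≈ 7420.3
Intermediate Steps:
J = Rational(-53, 4) (J = Mul(Rational(-1, 4), 53) = Rational(-53, 4) ≈ -13.250)
t = 7407 (t = Add(-10701, 18108) = 7407)
Function('L')(h) = Rational(-53, 4)
Add(t, Mul(-1, Function('L')(Add(-84, -100)))) = Add(7407, Mul(-1, Rational(-53, 4))) = Add(7407, Rational(53, 4)) = Rational(29681, 4)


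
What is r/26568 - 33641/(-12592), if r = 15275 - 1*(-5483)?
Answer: 144394853/41818032 ≈ 3.4529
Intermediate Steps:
r = 20758 (r = 15275 + 5483 = 20758)
r/26568 - 33641/(-12592) = 20758/26568 - 33641/(-12592) = 20758*(1/26568) - 33641*(-1/12592) = 10379/13284 + 33641/12592 = 144394853/41818032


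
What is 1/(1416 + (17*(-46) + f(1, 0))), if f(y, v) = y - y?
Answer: 1/634 ≈ 0.0015773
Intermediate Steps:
f(y, v) = 0
1/(1416 + (17*(-46) + f(1, 0))) = 1/(1416 + (17*(-46) + 0)) = 1/(1416 + (-782 + 0)) = 1/(1416 - 782) = 1/634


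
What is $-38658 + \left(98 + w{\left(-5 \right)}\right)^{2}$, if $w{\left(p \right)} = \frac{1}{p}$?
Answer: $- \frac{727329}{25} \approx -29093.0$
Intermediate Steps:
$-38658 + \left(98 + w{\left(-5 \right)}\right)^{2} = -38658 + \left(98 + \frac{1}{-5}\right)^{2} = -38658 + \left(98 - \frac{1}{5}\right)^{2} = -38658 + \left(\frac{489}{5}\right)^{2} = -38658 + \frac{239121}{25} = - \frac{727329}{25}$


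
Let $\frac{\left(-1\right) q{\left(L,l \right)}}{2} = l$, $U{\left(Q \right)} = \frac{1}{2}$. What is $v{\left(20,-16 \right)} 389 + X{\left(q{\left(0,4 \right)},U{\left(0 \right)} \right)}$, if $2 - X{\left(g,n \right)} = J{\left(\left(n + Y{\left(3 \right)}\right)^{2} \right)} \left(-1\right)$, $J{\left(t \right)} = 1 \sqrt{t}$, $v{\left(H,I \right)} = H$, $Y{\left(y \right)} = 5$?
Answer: $\frac{15575}{2} \approx 7787.5$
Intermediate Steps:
$U{\left(Q \right)} = \frac{1}{2}$
$q{\left(L,l \right)} = - 2 l$
$J{\left(t \right)} = \sqrt{t}$
$X{\left(g,n \right)} = 2 + \sqrt{\left(5 + n\right)^{2}}$ ($X{\left(g,n \right)} = 2 - \sqrt{\left(n + 5\right)^{2}} \left(-1\right) = 2 - \sqrt{\left(5 + n\right)^{2}} \left(-1\right) = 2 - - \sqrt{\left(5 + n\right)^{2}} = 2 + \sqrt{\left(5 + n\right)^{2}}$)
$v{\left(20,-16 \right)} 389 + X{\left(q{\left(0,4 \right)},U{\left(0 \right)} \right)} = 20 \cdot 389 + \left(2 + \sqrt{\left(5 + \frac{1}{2}\right)^{2}}\right) = 7780 + \left(2 + \sqrt{\left(\frac{11}{2}\right)^{2}}\right) = 7780 + \left(2 + \sqrt{\frac{121}{4}}\right) = 7780 + \left(2 + \frac{11}{2}\right) = 7780 + \frac{15}{2} = \frac{15575}{2}$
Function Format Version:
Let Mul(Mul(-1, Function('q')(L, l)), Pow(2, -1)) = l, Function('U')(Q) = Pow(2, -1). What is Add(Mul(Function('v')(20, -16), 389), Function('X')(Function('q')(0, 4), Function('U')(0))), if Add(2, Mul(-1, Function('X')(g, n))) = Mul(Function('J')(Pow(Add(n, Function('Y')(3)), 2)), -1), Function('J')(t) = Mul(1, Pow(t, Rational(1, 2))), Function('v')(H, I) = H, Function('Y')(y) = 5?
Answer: Rational(15575, 2) ≈ 7787.5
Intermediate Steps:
Function('U')(Q) = Rational(1, 2)
Function('q')(L, l) = Mul(-2, l)
Function('J')(t) = Pow(t, Rational(1, 2))
Function('X')(g, n) = Add(2, Pow(Pow(Add(5, n), 2), Rational(1, 2))) (Function('X')(g, n) = Add(2, Mul(-1, Mul(Pow(Pow(Add(n, 5), 2), Rational(1, 2)), -1))) = Add(2, Mul(-1, Mul(Pow(Pow(Add(5, n), 2), Rational(1, 2)), -1))) = Add(2, Mul(-1, Mul(-1, Pow(Pow(Add(5, n), 2), Rational(1, 2))))) = Add(2, Pow(Pow(Add(5, n), 2), Rational(1, 2))))
Add(Mul(Function('v')(20, -16), 389), Function('X')(Function('q')(0, 4), Function('U')(0))) = Add(Mul(20, 389), Add(2, Pow(Pow(Add(5, Rational(1, 2)), 2), Rational(1, 2)))) = Add(7780, Add(2, Pow(Pow(Rational(11, 2), 2), Rational(1, 2)))) = Add(7780, Add(2, Pow(Rational(121, 4), Rational(1, 2)))) = Add(7780, Add(2, Rational(11, 2))) = Add(7780, Rational(15, 2)) = Rational(15575, 2)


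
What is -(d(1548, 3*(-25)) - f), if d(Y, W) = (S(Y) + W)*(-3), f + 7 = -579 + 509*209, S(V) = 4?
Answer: 105582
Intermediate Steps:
f = 105795 (f = -7 + (-579 + 509*209) = -7 + (-579 + 106381) = -7 + 105802 = 105795)
d(Y, W) = -12 - 3*W (d(Y, W) = (4 + W)*(-3) = -12 - 3*W)
-(d(1548, 3*(-25)) - f) = -((-12 - 9*(-25)) - 1*105795) = -((-12 - 3*(-75)) - 105795) = -((-12 + 225) - 105795) = -(213 - 105795) = -1*(-105582) = 105582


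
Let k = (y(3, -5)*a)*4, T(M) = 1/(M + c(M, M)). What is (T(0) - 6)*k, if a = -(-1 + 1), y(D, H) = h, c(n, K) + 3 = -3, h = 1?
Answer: 0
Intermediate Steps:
c(n, K) = -6 (c(n, K) = -3 - 3 = -6)
y(D, H) = 1
a = 0 (a = -1*0 = 0)
T(M) = 1/(-6 + M) (T(M) = 1/(M - 6) = 1/(-6 + M))
k = 0 (k = (1*0)*4 = 0*4 = 0)
(T(0) - 6)*k = (1/(-6 + 0) - 6)*0 = (1/(-6) - 6)*0 = (-⅙ - 6)*0 = -37/6*0 = 0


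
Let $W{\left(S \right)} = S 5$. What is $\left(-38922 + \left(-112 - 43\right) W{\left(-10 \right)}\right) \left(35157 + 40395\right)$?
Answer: $-2355106944$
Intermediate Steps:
$W{\left(S \right)} = 5 S$
$\left(-38922 + \left(-112 - 43\right) W{\left(-10 \right)}\right) \left(35157 + 40395\right) = \left(-38922 + \left(-112 - 43\right) 5 \left(-10\right)\right) \left(35157 + 40395\right) = \left(-38922 - -7750\right) 75552 = \left(-38922 + 7750\right) 75552 = \left(-31172\right) 75552 = -2355106944$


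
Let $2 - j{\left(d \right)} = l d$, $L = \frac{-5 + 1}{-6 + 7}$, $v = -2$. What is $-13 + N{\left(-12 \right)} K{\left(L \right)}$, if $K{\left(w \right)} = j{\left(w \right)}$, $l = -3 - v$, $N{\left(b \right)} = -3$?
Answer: $-7$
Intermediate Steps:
$L = -4$ ($L = - \frac{4}{1} = \left(-4\right) 1 = -4$)
$l = -1$ ($l = -3 - -2 = -3 + 2 = -1$)
$j{\left(d \right)} = 2 + d$ ($j{\left(d \right)} = 2 - - d = 2 + d$)
$K{\left(w \right)} = 2 + w$
$-13 + N{\left(-12 \right)} K{\left(L \right)} = -13 - 3 \left(2 - 4\right) = -13 - -6 = -13 + 6 = -7$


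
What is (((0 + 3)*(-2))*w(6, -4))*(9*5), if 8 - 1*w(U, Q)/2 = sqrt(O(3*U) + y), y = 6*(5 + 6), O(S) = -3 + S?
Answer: 540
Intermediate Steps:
y = 66 (y = 6*11 = 66)
w(U, Q) = 16 - 2*sqrt(63 + 3*U) (w(U, Q) = 16 - 2*sqrt((-3 + 3*U) + 66) = 16 - 2*sqrt(63 + 3*U))
(((0 + 3)*(-2))*w(6, -4))*(9*5) = (((0 + 3)*(-2))*(16 - 2*sqrt(63 + 3*6)))*(9*5) = ((3*(-2))*(16 - 2*sqrt(63 + 18)))*45 = -6*(16 - 2*sqrt(81))*45 = -6*(16 - 2*9)*45 = -6*(16 - 18)*45 = -6*(-2)*45 = 12*45 = 540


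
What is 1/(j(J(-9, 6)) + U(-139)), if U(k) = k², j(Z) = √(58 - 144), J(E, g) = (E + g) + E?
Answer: 19321/373301127 - I*√86/373301127 ≈ 5.1757e-5 - 2.4842e-8*I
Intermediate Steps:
J(E, g) = g + 2*E
j(Z) = I*√86 (j(Z) = √(-86) = I*√86)
1/(j(J(-9, 6)) + U(-139)) = 1/(I*√86 + (-139)²) = 1/(I*√86 + 19321) = 1/(19321 + I*√86)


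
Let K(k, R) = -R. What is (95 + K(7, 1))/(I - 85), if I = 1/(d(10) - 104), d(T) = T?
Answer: -8836/7991 ≈ -1.1057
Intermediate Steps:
I = -1/94 (I = 1/(10 - 104) = 1/(-94) = -1/94 ≈ -0.010638)
(95 + K(7, 1))/(I - 85) = (95 - 1*1)/(-1/94 - 85) = (95 - 1)/(-7991/94) = 94*(-94/7991) = -8836/7991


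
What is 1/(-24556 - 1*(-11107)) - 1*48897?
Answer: -657615754/13449 ≈ -48897.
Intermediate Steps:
1/(-24556 - 1*(-11107)) - 1*48897 = 1/(-24556 + 11107) - 48897 = 1/(-13449) - 48897 = -1/13449 - 48897 = -657615754/13449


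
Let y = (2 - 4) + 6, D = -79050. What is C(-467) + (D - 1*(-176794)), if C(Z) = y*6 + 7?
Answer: 97775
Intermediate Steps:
y = 4 (y = -2 + 6 = 4)
C(Z) = 31 (C(Z) = 4*6 + 7 = 24 + 7 = 31)
C(-467) + (D - 1*(-176794)) = 31 + (-79050 - 1*(-176794)) = 31 + (-79050 + 176794) = 31 + 97744 = 97775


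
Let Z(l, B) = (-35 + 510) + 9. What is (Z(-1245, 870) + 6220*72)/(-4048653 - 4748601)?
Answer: -224162/4398627 ≈ -0.050962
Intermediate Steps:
Z(l, B) = 484 (Z(l, B) = 475 + 9 = 484)
(Z(-1245, 870) + 6220*72)/(-4048653 - 4748601) = (484 + 6220*72)/(-4048653 - 4748601) = (484 + 447840)/(-8797254) = 448324*(-1/8797254) = -224162/4398627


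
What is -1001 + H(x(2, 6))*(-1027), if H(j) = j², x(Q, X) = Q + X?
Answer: -66729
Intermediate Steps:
-1001 + H(x(2, 6))*(-1027) = -1001 + (2 + 6)²*(-1027) = -1001 + 8²*(-1027) = -1001 + 64*(-1027) = -1001 - 65728 = -66729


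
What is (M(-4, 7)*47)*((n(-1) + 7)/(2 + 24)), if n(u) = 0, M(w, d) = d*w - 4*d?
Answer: -9212/13 ≈ -708.62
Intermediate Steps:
M(w, d) = -4*d + d*w
(M(-4, 7)*47)*((n(-1) + 7)/(2 + 24)) = ((7*(-4 - 4))*47)*((0 + 7)/(2 + 24)) = ((7*(-8))*47)*(7/26) = (-56*47)*(7*(1/26)) = -2632*7/26 = -9212/13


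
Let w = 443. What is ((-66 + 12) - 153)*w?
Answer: -91701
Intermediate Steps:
((-66 + 12) - 153)*w = ((-66 + 12) - 153)*443 = (-54 - 153)*443 = -207*443 = -91701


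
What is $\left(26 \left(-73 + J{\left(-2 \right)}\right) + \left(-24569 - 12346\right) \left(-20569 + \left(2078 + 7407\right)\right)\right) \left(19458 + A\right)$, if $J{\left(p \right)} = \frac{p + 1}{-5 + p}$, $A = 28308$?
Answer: $\frac{136808881904160}{7} \approx 1.9544 \cdot 10^{13}$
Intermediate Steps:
$J{\left(p \right)} = \frac{1 + p}{-5 + p}$
$\left(26 \left(-73 + J{\left(-2 \right)}\right) + \left(-24569 - 12346\right) \left(-20569 + \left(2078 + 7407\right)\right)\right) \left(19458 + A\right) = \left(26 \left(-73 + \frac{1 - 2}{-5 - 2}\right) + \left(-24569 - 12346\right) \left(-20569 + \left(2078 + 7407\right)\right)\right) \left(19458 + 28308\right) = \left(26 \left(-73 + \frac{1}{-7} \left(-1\right)\right) - 36915 \left(-20569 + 9485\right)\right) 47766 = \left(26 \left(-73 - - \frac{1}{7}\right) - -409165860\right) 47766 = \left(26 \left(-73 + \frac{1}{7}\right) + 409165860\right) 47766 = \left(26 \left(- \frac{510}{7}\right) + 409165860\right) 47766 = \left(- \frac{13260}{7} + 409165860\right) 47766 = \frac{2864147760}{7} \cdot 47766 = \frac{136808881904160}{7}$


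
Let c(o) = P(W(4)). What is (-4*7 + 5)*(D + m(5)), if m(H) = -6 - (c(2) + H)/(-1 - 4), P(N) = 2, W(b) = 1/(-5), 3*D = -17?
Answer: 3542/15 ≈ 236.13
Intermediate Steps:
D = -17/3 (D = (⅓)*(-17) = -17/3 ≈ -5.6667)
W(b) = -⅕
c(o) = 2
m(H) = -28/5 + H/5 (m(H) = -6 - (2 + H)/(-1 - 4) = -6 - (2 + H)/(-5) = -6 - (2 + H)*(-1)/5 = -6 - (-⅖ - H/5) = -6 + (⅖ + H/5) = -28/5 + H/5)
(-4*7 + 5)*(D + m(5)) = (-4*7 + 5)*(-17/3 + (-28/5 + (⅕)*5)) = (-28 + 5)*(-17/3 + (-28/5 + 1)) = -23*(-17/3 - 23/5) = -23*(-154/15) = 3542/15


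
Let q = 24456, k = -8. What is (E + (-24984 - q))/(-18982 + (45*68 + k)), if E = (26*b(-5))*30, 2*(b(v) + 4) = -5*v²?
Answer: 3377/531 ≈ 6.3597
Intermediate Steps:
b(v) = -4 - 5*v²/2 (b(v) = -4 + (-5*v²)/2 = -4 - 5*v²/2)
E = -51870 (E = (26*(-4 - 5/2*(-5)²))*30 = (26*(-4 - 5/2*25))*30 = (26*(-4 - 125/2))*30 = (26*(-133/2))*30 = -1729*30 = -51870)
(E + (-24984 - q))/(-18982 + (45*68 + k)) = (-51870 + (-24984 - 1*24456))/(-18982 + (45*68 - 8)) = (-51870 + (-24984 - 24456))/(-18982 + (3060 - 8)) = (-51870 - 49440)/(-18982 + 3052) = -101310/(-15930) = -101310*(-1/15930) = 3377/531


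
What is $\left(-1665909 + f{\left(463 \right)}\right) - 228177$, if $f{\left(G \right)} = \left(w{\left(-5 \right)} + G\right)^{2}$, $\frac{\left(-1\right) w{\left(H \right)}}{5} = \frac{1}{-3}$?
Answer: $- \frac{15103538}{9} \approx -1.6782 \cdot 10^{6}$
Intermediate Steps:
$w{\left(H \right)} = \frac{5}{3}$ ($w{\left(H \right)} = - \frac{5}{-3} = \left(-5\right) \left(- \frac{1}{3}\right) = \frac{5}{3}$)
$f{\left(G \right)} = \left(\frac{5}{3} + G\right)^{2}$
$\left(-1665909 + f{\left(463 \right)}\right) - 228177 = \left(-1665909 + \frac{\left(5 + 3 \cdot 463\right)^{2}}{9}\right) - 228177 = \left(-1665909 + \frac{\left(5 + 1389\right)^{2}}{9}\right) - 228177 = \left(-1665909 + \frac{1394^{2}}{9}\right) - 228177 = \left(-1665909 + \frac{1}{9} \cdot 1943236\right) - 228177 = \left(-1665909 + \frac{1943236}{9}\right) - 228177 = - \frac{13049945}{9} - 228177 = - \frac{15103538}{9}$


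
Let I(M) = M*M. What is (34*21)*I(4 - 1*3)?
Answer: 714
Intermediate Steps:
I(M) = M**2
(34*21)*I(4 - 1*3) = (34*21)*(4 - 1*3)**2 = 714*(4 - 3)**2 = 714*1**2 = 714*1 = 714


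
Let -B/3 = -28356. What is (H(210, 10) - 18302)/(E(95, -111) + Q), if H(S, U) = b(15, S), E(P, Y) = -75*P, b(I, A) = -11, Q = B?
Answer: -18313/77943 ≈ -0.23495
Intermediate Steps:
B = 85068 (B = -3*(-28356) = 85068)
Q = 85068
H(S, U) = -11
(H(210, 10) - 18302)/(E(95, -111) + Q) = (-11 - 18302)/(-75*95 + 85068) = -18313/(-7125 + 85068) = -18313/77943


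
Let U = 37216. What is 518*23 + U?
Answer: 49130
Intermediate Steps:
518*23 + U = 518*23 + 37216 = 11914 + 37216 = 49130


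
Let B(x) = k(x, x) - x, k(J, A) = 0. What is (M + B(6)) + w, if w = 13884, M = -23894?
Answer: -10016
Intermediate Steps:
B(x) = -x (B(x) = 0 - x = -x)
(M + B(6)) + w = (-23894 - 1*6) + 13884 = (-23894 - 6) + 13884 = -23900 + 13884 = -10016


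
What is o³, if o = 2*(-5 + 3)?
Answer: -64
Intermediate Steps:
o = -4 (o = 2*(-2) = -4)
o³ = (-4)³ = -64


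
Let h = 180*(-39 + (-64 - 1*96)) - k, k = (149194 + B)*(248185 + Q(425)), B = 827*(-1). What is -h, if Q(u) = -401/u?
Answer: 15649502883708/425 ≈ 3.6822e+10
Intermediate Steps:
B = -827
k = 15649487660208/425 (k = (149194 - 827)*(248185 - 401/425) = 148367*(248185 - 401*1/425) = 148367*(248185 - 401/425) = 148367*(105478224/425) = 15649487660208/425 ≈ 3.6822e+10)
h = -15649502883708/425 (h = 180*(-39 + (-64 - 1*96)) - 1*15649487660208/425 = 180*(-39 + (-64 - 96)) - 15649487660208/425 = 180*(-39 - 160) - 15649487660208/425 = 180*(-199) - 15649487660208/425 = -35820 - 15649487660208/425 = -15649502883708/425 ≈ -3.6822e+10)
-h = -1*(-15649502883708/425) = 15649502883708/425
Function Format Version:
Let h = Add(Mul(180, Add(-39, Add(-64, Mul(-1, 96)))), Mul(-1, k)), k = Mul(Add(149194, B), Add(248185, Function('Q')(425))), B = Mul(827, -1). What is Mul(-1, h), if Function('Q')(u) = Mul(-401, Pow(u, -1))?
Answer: Rational(15649502883708, 425) ≈ 3.6822e+10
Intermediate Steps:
B = -827
k = Rational(15649487660208, 425) (k = Mul(Add(149194, -827), Add(248185, Mul(-401, Pow(425, -1)))) = Mul(148367, Add(248185, Mul(-401, Rational(1, 425)))) = Mul(148367, Add(248185, Rational(-401, 425))) = Mul(148367, Rational(105478224, 425)) = Rational(15649487660208, 425) ≈ 3.6822e+10)
h = Rational(-15649502883708, 425) (h = Add(Mul(180, Add(-39, Add(-64, Mul(-1, 96)))), Mul(-1, Rational(15649487660208, 425))) = Add(Mul(180, Add(-39, Add(-64, -96))), Rational(-15649487660208, 425)) = Add(Mul(180, Add(-39, -160)), Rational(-15649487660208, 425)) = Add(Mul(180, -199), Rational(-15649487660208, 425)) = Add(-35820, Rational(-15649487660208, 425)) = Rational(-15649502883708, 425) ≈ -3.6822e+10)
Mul(-1, h) = Mul(-1, Rational(-15649502883708, 425)) = Rational(15649502883708, 425)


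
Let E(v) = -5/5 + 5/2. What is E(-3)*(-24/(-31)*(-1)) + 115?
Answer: 3529/31 ≈ 113.84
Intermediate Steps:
E(v) = 3/2 (E(v) = -5*1/5 + 5*(1/2) = -1 + 5/2 = 3/2)
E(-3)*(-24/(-31)*(-1)) + 115 = 3*(-24/(-31)*(-1))/2 + 115 = 3*(-24*(-1/31)*(-1))/2 + 115 = 3*((24/31)*(-1))/2 + 115 = (3/2)*(-24/31) + 115 = -36/31 + 115 = 3529/31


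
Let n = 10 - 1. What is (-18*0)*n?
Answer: 0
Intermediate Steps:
n = 9
(-18*0)*n = -18*0*9 = 0*9 = 0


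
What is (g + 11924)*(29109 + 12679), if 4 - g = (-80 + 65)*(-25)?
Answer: 482776764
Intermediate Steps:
g = -371 (g = 4 - (-80 + 65)*(-25) = 4 - (-15)*(-25) = 4 - 1*375 = 4 - 375 = -371)
(g + 11924)*(29109 + 12679) = (-371 + 11924)*(29109 + 12679) = 11553*41788 = 482776764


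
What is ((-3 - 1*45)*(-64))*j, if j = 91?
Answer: 279552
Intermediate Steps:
((-3 - 1*45)*(-64))*j = ((-3 - 1*45)*(-64))*91 = ((-3 - 45)*(-64))*91 = -48*(-64)*91 = 3072*91 = 279552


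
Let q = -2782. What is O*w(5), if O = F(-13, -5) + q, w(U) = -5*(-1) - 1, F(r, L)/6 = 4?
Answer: -11032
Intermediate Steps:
F(r, L) = 24 (F(r, L) = 6*4 = 24)
w(U) = 4 (w(U) = 5 - 1 = 4)
O = -2758 (O = 24 - 2782 = -2758)
O*w(5) = -2758*4 = -11032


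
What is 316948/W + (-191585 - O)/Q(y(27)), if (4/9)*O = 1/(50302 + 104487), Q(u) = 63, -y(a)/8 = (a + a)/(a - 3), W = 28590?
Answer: -80452650446423/26552505060 ≈ -3029.9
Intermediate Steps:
y(a) = -16*a/(-3 + a) (y(a) = -8*(a + a)/(a - 3) = -8*2*a/(-3 + a) = -16*a/(-3 + a))
O = 9/619156 (O = 9/(4*(50302 + 104487)) = (9/4)/154789 = (9/4)*(1/154789) = 9/619156 ≈ 1.4536e-5)
316948/W + (-191585 - O)/Q(y(27)) = 316948/28590 + (-191585 - 1*9/619156)/63 = 316948*(1/28590) + (-191585 - 9/619156)*(1/63) = 158474/14295 - 118621002269/619156*1/63 = 158474/14295 - 16945857467/5572404 = -80452650446423/26552505060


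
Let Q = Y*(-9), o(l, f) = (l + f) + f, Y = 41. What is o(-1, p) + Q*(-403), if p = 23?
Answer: 148752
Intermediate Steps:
o(l, f) = l + 2*f (o(l, f) = (f + l) + f = l + 2*f)
Q = -369 (Q = 41*(-9) = -369)
o(-1, p) + Q*(-403) = (-1 + 2*23) - 369*(-403) = (-1 + 46) + 148707 = 45 + 148707 = 148752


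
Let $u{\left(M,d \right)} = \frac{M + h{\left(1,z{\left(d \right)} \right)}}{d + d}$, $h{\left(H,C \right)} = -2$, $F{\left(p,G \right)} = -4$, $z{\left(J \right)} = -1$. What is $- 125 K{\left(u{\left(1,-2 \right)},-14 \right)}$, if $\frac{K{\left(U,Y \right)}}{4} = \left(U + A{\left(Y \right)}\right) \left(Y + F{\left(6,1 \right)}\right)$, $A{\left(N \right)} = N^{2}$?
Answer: $1766250$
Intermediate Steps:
$u{\left(M,d \right)} = \frac{-2 + M}{2 d}$ ($u{\left(M,d \right)} = \frac{M - 2}{d + d} = \frac{-2 + M}{2 d}$)
$K{\left(U,Y \right)} = 4 \left(-4 + Y\right) \left(U + Y^{2}\right)$ ($K{\left(U,Y \right)} = 4 \left(U + Y^{2}\right) \left(Y - 4\right) = 4 \left(U + Y^{2}\right) \left(-4 + Y\right) = 4 \left(-4 + Y\right) \left(U + Y^{2}\right)$)
$- 125 K{\left(u{\left(1,-2 \right)},-14 \right)} = - 125 \left(- 16 \frac{-2 + 1}{2 \left(-2\right)} - 16 \left(-14\right)^{2} + 4 \left(-14\right)^{3} + 4 \frac{-2 + 1}{2 \left(-2\right)} \left(-14\right)\right) = - 125 \left(- 16 \cdot \frac{1}{2} \left(- \frac{1}{2}\right) \left(-1\right) - 3136 + 4 \left(-2744\right) + 4 \cdot \frac{1}{2} \left(- \frac{1}{2}\right) \left(-1\right) \left(-14\right)\right) = - 125 \left(\left(-16\right) \frac{1}{4} - 3136 - 10976 + 4 \cdot \frac{1}{4} \left(-14\right)\right) = - 125 \left(-4 - 3136 - 10976 - 14\right) = \left(-125\right) \left(-14130\right) = 1766250$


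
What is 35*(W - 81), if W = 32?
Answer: -1715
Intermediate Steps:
35*(W - 81) = 35*(32 - 81) = 35*(-49) = -1715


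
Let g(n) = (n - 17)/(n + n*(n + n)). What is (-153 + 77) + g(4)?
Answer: -2749/36 ≈ -76.361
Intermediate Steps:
g(n) = (-17 + n)/(n + 2*n**2) (g(n) = (-17 + n)/(n + n*(2*n)) = (-17 + n)/(n + 2*n**2))
(-153 + 77) + g(4) = (-153 + 77) + (-17 + 4)/(4*(1 + 2*4)) = -76 + (1/4)*(-13)/(1 + 8) = -76 + (1/4)*(-13)/9 = -76 + (1/4)*(1/9)*(-13) = -76 - 13/36 = -2749/36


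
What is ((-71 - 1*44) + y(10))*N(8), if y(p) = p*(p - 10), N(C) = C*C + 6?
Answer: -8050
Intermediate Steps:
N(C) = 6 + C² (N(C) = C² + 6 = 6 + C²)
y(p) = p*(-10 + p)
((-71 - 1*44) + y(10))*N(8) = ((-71 - 1*44) + 10*(-10 + 10))*(6 + 8²) = ((-71 - 44) + 10*0)*(6 + 64) = (-115 + 0)*70 = -115*70 = -8050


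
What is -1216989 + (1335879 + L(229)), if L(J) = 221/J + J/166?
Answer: 4519573587/38014 ≈ 1.1889e+5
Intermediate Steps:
L(J) = 221/J + J/166 (L(J) = 221/J + J*(1/166) = 221/J + J/166)
-1216989 + (1335879 + L(229)) = -1216989 + (1335879 + (221/229 + (1/166)*229)) = -1216989 + (1335879 + (221*(1/229) + 229/166)) = -1216989 + (1335879 + (221/229 + 229/166)) = -1216989 + (1335879 + 89127/38014) = -1216989 + 50782193433/38014 = 4519573587/38014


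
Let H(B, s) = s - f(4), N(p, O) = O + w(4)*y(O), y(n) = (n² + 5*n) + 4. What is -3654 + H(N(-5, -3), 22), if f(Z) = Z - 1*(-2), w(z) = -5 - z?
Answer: -3638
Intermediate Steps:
f(Z) = 2 + Z (f(Z) = Z + 2 = 2 + Z)
y(n) = 4 + n² + 5*n
N(p, O) = -36 - 44*O - 9*O² (N(p, O) = O + (-5 - 1*4)*(4 + O² + 5*O) = O + (-5 - 4)*(4 + O² + 5*O) = O - 9*(4 + O² + 5*O) = O + (-36 - 45*O - 9*O²) = -36 - 44*O - 9*O²)
H(B, s) = -6 + s (H(B, s) = s - (2 + 4) = s - 1*6 = s - 6 = -6 + s)
-3654 + H(N(-5, -3), 22) = -3654 + (-6 + 22) = -3654 + 16 = -3638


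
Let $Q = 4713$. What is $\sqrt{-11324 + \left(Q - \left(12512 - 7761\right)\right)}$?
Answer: $i \sqrt{11362} \approx 106.59 i$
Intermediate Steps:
$\sqrt{-11324 + \left(Q - \left(12512 - 7761\right)\right)} = \sqrt{-11324 + \left(4713 - \left(12512 - 7761\right)\right)} = \sqrt{-11324 + \left(4713 - 4751\right)} = \sqrt{-11324 - 38} = \sqrt{-11362} = i \sqrt{11362}$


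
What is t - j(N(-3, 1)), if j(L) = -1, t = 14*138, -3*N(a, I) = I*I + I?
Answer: 1933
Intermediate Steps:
N(a, I) = -I/3 - I**2/3 (N(a, I) = -(I*I + I)/3 = -(I**2 + I)/3 = -(I + I**2)/3 = -I/3 - I**2/3)
t = 1932
t - j(N(-3, 1)) = 1932 - 1*(-1) = 1932 + 1 = 1933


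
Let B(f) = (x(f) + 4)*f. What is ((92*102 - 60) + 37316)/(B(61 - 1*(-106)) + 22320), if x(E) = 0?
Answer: 11660/5747 ≈ 2.0289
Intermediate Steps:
B(f) = 4*f (B(f) = (0 + 4)*f = 4*f)
((92*102 - 60) + 37316)/(B(61 - 1*(-106)) + 22320) = ((92*102 - 60) + 37316)/(4*(61 - 1*(-106)) + 22320) = ((9384 - 60) + 37316)/(4*(61 + 106) + 22320) = (9324 + 37316)/(4*167 + 22320) = 46640/(668 + 22320) = 46640/22988 = 46640*(1/22988) = 11660/5747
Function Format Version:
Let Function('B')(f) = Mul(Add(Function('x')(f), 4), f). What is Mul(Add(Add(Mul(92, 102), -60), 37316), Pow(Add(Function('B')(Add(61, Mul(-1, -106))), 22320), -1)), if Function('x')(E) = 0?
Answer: Rational(11660, 5747) ≈ 2.0289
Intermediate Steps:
Function('B')(f) = Mul(4, f) (Function('B')(f) = Mul(Add(0, 4), f) = Mul(4, f))
Mul(Add(Add(Mul(92, 102), -60), 37316), Pow(Add(Function('B')(Add(61, Mul(-1, -106))), 22320), -1)) = Mul(Add(Add(Mul(92, 102), -60), 37316), Pow(Add(Mul(4, Add(61, Mul(-1, -106))), 22320), -1)) = Mul(Add(Add(9384, -60), 37316), Pow(Add(Mul(4, Add(61, 106)), 22320), -1)) = Mul(Add(9324, 37316), Pow(Add(Mul(4, 167), 22320), -1)) = Mul(46640, Pow(Add(668, 22320), -1)) = Mul(46640, Pow(22988, -1)) = Mul(46640, Rational(1, 22988)) = Rational(11660, 5747)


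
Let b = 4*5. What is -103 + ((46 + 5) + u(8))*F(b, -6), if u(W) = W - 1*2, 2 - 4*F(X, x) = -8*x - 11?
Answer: -2407/4 ≈ -601.75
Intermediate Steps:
b = 20
F(X, x) = 13/4 + 2*x (F(X, x) = ½ - (-8*x - 11)/4 = ½ - (-11 - 8*x)/4 = ½ + (11/4 + 2*x) = 13/4 + 2*x)
u(W) = -2 + W (u(W) = W - 2 = -2 + W)
-103 + ((46 + 5) + u(8))*F(b, -6) = -103 + ((46 + 5) + (-2 + 8))*(13/4 + 2*(-6)) = -103 + (51 + 6)*(13/4 - 12) = -103 + 57*(-35/4) = -103 - 1995/4 = -2407/4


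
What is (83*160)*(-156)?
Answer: -2071680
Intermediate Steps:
(83*160)*(-156) = 13280*(-156) = -2071680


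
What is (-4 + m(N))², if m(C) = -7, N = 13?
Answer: 121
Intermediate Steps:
(-4 + m(N))² = (-4 - 7)² = (-11)² = 121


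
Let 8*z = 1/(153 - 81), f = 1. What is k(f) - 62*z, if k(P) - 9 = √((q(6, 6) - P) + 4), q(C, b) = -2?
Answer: 2849/288 ≈ 9.8924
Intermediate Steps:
z = 1/576 (z = 1/(8*(153 - 81)) = (⅛)/72 = (⅛)*(1/72) = 1/576 ≈ 0.0017361)
k(P) = 9 + √(2 - P) (k(P) = 9 + √((-2 - P) + 4) = 9 + √(2 - P))
k(f) - 62*z = (9 + √(2 - 1*1)) - 62*1/576 = (9 + √(2 - 1)) - 31/288 = (9 + √1) - 31/288 = (9 + 1) - 31/288 = 10 - 31/288 = 2849/288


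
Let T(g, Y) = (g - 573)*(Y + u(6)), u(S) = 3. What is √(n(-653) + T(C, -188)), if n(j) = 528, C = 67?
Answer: 11*√778 ≈ 306.82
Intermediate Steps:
T(g, Y) = (-573 + g)*(3 + Y) (T(g, Y) = (g - 573)*(Y + 3) = (-573 + g)*(3 + Y))
√(n(-653) + T(C, -188)) = √(528 + (-1719 - 573*(-188) + 3*67 - 188*67)) = √(528 + (-1719 + 107724 + 201 - 12596)) = √(528 + 93610) = √94138 = 11*√778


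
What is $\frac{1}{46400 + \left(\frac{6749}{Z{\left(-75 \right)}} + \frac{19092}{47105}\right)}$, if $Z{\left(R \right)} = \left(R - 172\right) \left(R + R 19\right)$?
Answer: $\frac{3490480500}{161959773499529} \approx 2.1552 \cdot 10^{-5}$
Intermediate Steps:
$Z{\left(R \right)} = 20 R \left(-172 + R\right)$ ($Z{\left(R \right)} = \left(-172 + R\right) \left(R + 19 R\right) = \left(-172 + R\right) 20 R = 20 R \left(-172 + R\right)$)
$\frac{1}{46400 + \left(\frac{6749}{Z{\left(-75 \right)}} + \frac{19092}{47105}\right)} = \frac{1}{46400 + \left(\frac{6749}{20 \left(-75\right) \left(-172 - 75\right)} + \frac{19092}{47105}\right)} = \frac{1}{46400 + \left(\frac{6749}{20 \left(-75\right) \left(-247\right)} + 19092 \cdot \frac{1}{47105}\right)} = \frac{1}{46400 + \left(\frac{6749}{370500} + \frac{19092}{47105}\right)} = \frac{1}{46400 + \frac{1478299529}{3490480500}} = \frac{1}{\frac{161959773499529}{3490480500}} = \frac{3490480500}{161959773499529}$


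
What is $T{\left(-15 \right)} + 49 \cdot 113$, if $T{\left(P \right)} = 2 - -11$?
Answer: $5550$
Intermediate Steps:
$T{\left(P \right)} = 13$ ($T{\left(P \right)} = 2 + 11 = 13$)
$T{\left(-15 \right)} + 49 \cdot 113 = 13 + 49 \cdot 113 = 13 + 5537 = 5550$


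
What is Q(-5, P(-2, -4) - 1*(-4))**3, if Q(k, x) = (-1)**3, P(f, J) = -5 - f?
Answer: -1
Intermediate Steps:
Q(k, x) = -1
Q(-5, P(-2, -4) - 1*(-4))**3 = (-1)**3 = -1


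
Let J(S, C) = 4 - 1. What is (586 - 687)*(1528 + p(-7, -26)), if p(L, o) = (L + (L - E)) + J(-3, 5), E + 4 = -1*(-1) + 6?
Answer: -152914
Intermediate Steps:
J(S, C) = 3
E = 3 (E = -4 + (-1*(-1) + 6) = -4 + (1 + 6) = -4 + 7 = 3)
p(L, o) = 2*L (p(L, o) = (L + (L - 1*3)) + 3 = (L + (L - 3)) + 3 = (L + (-3 + L)) + 3 = (-3 + 2*L) + 3 = 2*L)
(586 - 687)*(1528 + p(-7, -26)) = (586 - 687)*(1528 + 2*(-7)) = -101*(1528 - 14) = -101*1514 = -152914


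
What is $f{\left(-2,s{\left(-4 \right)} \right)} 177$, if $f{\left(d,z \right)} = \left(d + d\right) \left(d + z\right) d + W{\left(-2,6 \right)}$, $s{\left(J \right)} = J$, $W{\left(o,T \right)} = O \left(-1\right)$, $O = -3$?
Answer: $-7965$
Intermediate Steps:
$W{\left(o,T \right)} = 3$ ($W{\left(o,T \right)} = \left(-3\right) \left(-1\right) = 3$)
$f{\left(d,z \right)} = 3 + 2 d^{2} \left(d + z\right)$ ($f{\left(d,z \right)} = \left(d + d\right) \left(d + z\right) d + 3 = 2 d \left(d + z\right) d + 3 = 2 d^{2} \left(d + z\right) + 3 = 3 + 2 d^{2} \left(d + z\right)$)
$f{\left(-2,s{\left(-4 \right)} \right)} 177 = \left(3 + 2 \left(-2\right)^{3} + 2 \left(-4\right) \left(-2\right)^{2}\right) 177 = \left(3 + 2 \left(-8\right) + 2 \left(-4\right) 4\right) 177 = \left(3 - 16 - 32\right) 177 = \left(-45\right) 177 = -7965$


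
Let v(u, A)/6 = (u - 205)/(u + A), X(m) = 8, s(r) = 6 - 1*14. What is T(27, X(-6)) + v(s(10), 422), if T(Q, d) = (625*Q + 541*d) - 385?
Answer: 478743/23 ≈ 20815.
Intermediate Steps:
s(r) = -8 (s(r) = 6 - 14 = -8)
T(Q, d) = -385 + 541*d + 625*Q (T(Q, d) = (541*d + 625*Q) - 385 = -385 + 541*d + 625*Q)
v(u, A) = 6*(-205 + u)/(A + u) (v(u, A) = 6*((u - 205)/(u + A)) = 6*((-205 + u)/(A + u)) = 6*(-205 + u)/(A + u))
T(27, X(-6)) + v(s(10), 422) = (-385 + 541*8 + 625*27) + 6*(-205 - 8)/(422 - 8) = (-385 + 4328 + 16875) + 6*(-213)/414 = 20818 + 6*(1/414)*(-213) = 20818 - 71/23 = 478743/23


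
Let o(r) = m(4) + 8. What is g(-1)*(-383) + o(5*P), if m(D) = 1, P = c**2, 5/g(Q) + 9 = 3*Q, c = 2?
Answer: 2023/12 ≈ 168.58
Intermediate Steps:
g(Q) = 5/(-9 + 3*Q)
P = 4 (P = 2**2 = 4)
o(r) = 9 (o(r) = 1 + 8 = 9)
g(-1)*(-383) + o(5*P) = (5/(3*(-3 - 1)))*(-383) + 9 = ((5/3)/(-4))*(-383) + 9 = ((5/3)*(-1/4))*(-383) + 9 = -5/12*(-383) + 9 = 1915/12 + 9 = 2023/12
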